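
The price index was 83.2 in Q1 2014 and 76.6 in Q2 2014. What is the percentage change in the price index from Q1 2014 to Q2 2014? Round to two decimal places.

Change = (76.6 − 83.2) / 83.2 × 100
       = -6.6 / 83.2 × 100 = -7.9327%

-7.93%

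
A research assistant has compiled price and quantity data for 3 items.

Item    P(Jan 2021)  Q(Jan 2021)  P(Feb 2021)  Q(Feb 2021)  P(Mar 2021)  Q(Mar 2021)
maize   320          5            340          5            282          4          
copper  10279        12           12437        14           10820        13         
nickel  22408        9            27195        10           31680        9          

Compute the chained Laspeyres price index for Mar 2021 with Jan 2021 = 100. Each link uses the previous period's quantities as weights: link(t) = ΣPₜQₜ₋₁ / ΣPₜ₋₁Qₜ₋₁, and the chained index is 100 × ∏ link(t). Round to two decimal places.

127.08

Link Jan 2021→Feb 2021:
ΣP(Feb 2021)Q(Jan 2021) = 340×5 + 12437×12 + 27195×9 = 1700 + 149244 + 244755 = 395699
ΣP(Jan 2021)Q(Jan 2021) = 320×5 + 10279×12 + 22408×9 = 1600 + 123348 + 201672 = 326620
link = 395699/326620 = 1.211497
Link Feb 2021→Mar 2021:
ΣP(Mar 2021)Q(Feb 2021) = 282×5 + 10820×14 + 31680×10 = 1410 + 151480 + 316800 = 469690
ΣP(Feb 2021)Q(Feb 2021) = 340×5 + 12437×14 + 27195×10 = 1700 + 174118 + 271950 = 447768
link = 469690/447768 = 1.048958
Chained index = 100 × 1.211497 × 1.048958 = 127.0809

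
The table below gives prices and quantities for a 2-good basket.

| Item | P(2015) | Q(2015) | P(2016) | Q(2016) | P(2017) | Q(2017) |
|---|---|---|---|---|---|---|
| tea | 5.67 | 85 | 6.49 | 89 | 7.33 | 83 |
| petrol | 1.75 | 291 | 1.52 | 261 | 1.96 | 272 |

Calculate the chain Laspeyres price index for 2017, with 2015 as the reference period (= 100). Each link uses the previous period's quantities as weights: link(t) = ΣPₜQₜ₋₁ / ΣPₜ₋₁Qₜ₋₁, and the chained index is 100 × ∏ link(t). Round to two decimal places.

Link 2015→2016:
ΣP(2016)Q(2015) = 6.49×85 + 1.52×291 = 551.65 + 442.32 = 993.97
ΣP(2015)Q(2015) = 5.67×85 + 1.75×291 = 481.95 + 509.25 = 991.2
link = 993.97/991.2 = 1.002795
Link 2016→2017:
ΣP(2017)Q(2016) = 7.33×89 + 1.96×261 = 652.37 + 511.56 = 1163.93
ΣP(2016)Q(2016) = 6.49×89 + 1.52×261 = 577.61 + 396.72 = 974.33
link = 1163.93/974.33 = 1.194595
Chained index = 100 × 1.002795 × 1.194595 = 119.7934

119.79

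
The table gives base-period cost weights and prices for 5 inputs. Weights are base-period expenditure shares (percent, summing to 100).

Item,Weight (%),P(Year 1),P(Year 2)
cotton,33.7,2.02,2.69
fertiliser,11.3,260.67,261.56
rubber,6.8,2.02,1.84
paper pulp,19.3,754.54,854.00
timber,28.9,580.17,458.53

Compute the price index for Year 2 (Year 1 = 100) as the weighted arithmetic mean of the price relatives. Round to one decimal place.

107.1

cotton: 33.7 × (2.69/2.02) = 33.7 × 1.331683 = 44.8777
fertiliser: 11.3 × (261.56/260.67) = 11.3 × 1.003414 = 11.3386
rubber: 6.8 × (1.84/2.02) = 6.8 × 0.910891 = 6.1941
paper pulp: 19.3 × (854.00/754.54) = 19.3 × 1.131815 = 21.8440
timber: 28.9 × (458.53/580.17) = 28.9 × 0.790337 = 22.8407
Index = Σ wᵢ·(p₁ᵢ/p₀ᵢ) = 44.8777 + 11.3386 + 6.1941 + 21.8440 + 22.8407 = 107.0951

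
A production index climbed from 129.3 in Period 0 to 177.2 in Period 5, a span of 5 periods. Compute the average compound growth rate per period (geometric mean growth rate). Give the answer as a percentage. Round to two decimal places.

Growth factor = (177.2/129.3)^(1/5) = (1.370456)^(1/5) = 1.065057
Growth rate = 1.065057 − 1 = 0.065057 = 6.5057%

6.51%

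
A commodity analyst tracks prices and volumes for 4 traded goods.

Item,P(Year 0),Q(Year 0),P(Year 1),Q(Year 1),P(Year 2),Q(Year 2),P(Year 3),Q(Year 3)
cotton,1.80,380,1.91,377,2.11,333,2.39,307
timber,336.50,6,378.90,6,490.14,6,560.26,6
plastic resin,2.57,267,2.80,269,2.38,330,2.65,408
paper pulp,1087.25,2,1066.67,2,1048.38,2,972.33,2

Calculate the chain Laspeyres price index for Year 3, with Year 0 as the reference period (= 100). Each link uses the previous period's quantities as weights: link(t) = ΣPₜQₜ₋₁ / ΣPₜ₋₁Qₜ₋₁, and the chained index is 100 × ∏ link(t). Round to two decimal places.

124.39

Link Year 0→Year 1:
ΣP(Year 1)Q(Year 0) = 1.91×380 + 378.90×6 + 2.80×267 + 1066.67×2 = 725.8 + 2273.4 + 747.6 + 2133.34 = 5880.14
ΣP(Year 0)Q(Year 0) = 1.80×380 + 336.50×6 + 2.57×267 + 1087.25×2 = 684 + 2019 + 686.19 + 2174.5 = 5563.69
link = 5880.14/5563.69 = 1.056878
Link Year 1→Year 2:
ΣP(Year 2)Q(Year 1) = 2.11×377 + 490.14×6 + 2.38×269 + 1048.38×2 = 795.47 + 2940.84 + 640.22 + 2096.76 = 6473.29
ΣP(Year 1)Q(Year 1) = 1.91×377 + 378.90×6 + 2.80×269 + 1066.67×2 = 720.07 + 2273.4 + 753.2 + 2133.34 = 5880.01
link = 6473.29/5880.01 = 1.100898
Link Year 2→Year 3:
ΣP(Year 3)Q(Year 2) = 2.39×333 + 560.26×6 + 2.65×330 + 972.33×2 = 795.87 + 3361.56 + 874.5 + 1944.66 = 6976.59
ΣP(Year 2)Q(Year 2) = 2.11×333 + 490.14×6 + 2.38×330 + 1048.38×2 = 702.63 + 2940.84 + 785.4 + 2096.76 = 6525.63
link = 6976.59/6525.63 = 1.069106
Chained index = 100 × 1.056878 × 1.100898 × 1.069106 = 124.3920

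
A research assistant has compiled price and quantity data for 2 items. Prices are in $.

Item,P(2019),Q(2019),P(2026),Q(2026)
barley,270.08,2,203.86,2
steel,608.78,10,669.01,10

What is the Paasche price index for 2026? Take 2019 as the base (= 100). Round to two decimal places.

Paasche price index uses current-period quantities as weights.
ΣP(2026)·Q(2026) = 203.86×2 + 669.01×10 = 407.72 + 6690.1 = 7097.82
ΣP(2019)·Q(2026) = 270.08×2 + 608.78×10 = 540.16 + 6087.8 = 6627.96
Index = 7097.82 / 6627.96 × 100 = 107.0891

107.09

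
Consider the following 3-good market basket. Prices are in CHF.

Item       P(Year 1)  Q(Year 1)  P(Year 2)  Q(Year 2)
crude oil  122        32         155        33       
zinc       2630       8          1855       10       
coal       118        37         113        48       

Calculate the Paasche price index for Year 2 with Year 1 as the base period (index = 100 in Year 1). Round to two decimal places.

Paasche price index uses current-period quantities as weights.
ΣP(Year 2)·Q(Year 2) = 155×33 + 1855×10 + 113×48 = 5115 + 18550 + 5424 = 29089
ΣP(Year 1)·Q(Year 2) = 122×33 + 2630×10 + 118×48 = 4026 + 26300 + 5664 = 35990
Index = 29089 / 35990 × 100 = 80.8252

80.83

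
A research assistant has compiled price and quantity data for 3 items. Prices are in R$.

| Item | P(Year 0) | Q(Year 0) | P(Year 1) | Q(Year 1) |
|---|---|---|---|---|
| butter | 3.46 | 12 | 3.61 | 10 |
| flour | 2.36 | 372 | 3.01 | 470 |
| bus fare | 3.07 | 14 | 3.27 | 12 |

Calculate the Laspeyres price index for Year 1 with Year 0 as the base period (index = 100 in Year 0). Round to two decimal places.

Laspeyres price index uses base-period quantities as weights.
ΣP(Year 1)·Q(Year 0) = 3.61×12 + 3.01×372 + 3.27×14 = 43.32 + 1119.72 + 45.78 = 1208.82
ΣP(Year 0)·Q(Year 0) = 3.46×12 + 2.36×372 + 3.07×14 = 41.52 + 877.92 + 42.98 = 962.42
Index = 1208.82 / 962.42 × 100 = 125.6021

125.60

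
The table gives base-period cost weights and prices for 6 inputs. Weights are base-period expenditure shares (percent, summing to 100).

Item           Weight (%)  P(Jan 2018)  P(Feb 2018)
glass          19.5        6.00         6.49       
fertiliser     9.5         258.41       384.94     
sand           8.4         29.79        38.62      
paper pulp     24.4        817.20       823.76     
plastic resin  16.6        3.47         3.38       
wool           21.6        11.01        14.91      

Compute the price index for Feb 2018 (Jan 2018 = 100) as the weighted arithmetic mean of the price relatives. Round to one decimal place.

glass: 19.5 × (6.49/6.00) = 19.5 × 1.081667 = 21.0925
fertiliser: 9.5 × (384.94/258.41) = 9.5 × 1.489648 = 14.1517
sand: 8.4 × (38.62/29.79) = 8.4 × 1.296408 = 10.8898
paper pulp: 24.4 × (823.76/817.20) = 24.4 × 1.008027 = 24.5959
plastic resin: 16.6 × (3.38/3.47) = 16.6 × 0.974063 = 16.1695
wool: 21.6 × (14.91/11.01) = 21.6 × 1.354223 = 29.2512
Index = Σ wᵢ·(p₁ᵢ/p₀ᵢ) = 21.0925 + 14.1517 + 10.8898 + 24.5959 + 16.1695 + 29.2512 = 116.1505

116.2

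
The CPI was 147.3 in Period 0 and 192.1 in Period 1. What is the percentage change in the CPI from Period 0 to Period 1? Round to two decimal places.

30.41%

Change = (192.1 − 147.3) / 147.3 × 100
       = 44.8 / 147.3 × 100 = 30.4141%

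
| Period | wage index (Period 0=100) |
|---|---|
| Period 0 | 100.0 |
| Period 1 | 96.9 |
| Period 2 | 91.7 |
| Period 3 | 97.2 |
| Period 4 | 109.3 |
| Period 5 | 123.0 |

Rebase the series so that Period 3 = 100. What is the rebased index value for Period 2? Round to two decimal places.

94.34

Rebased(Period 2) = 91.7 / 97.2 × 100 = 94.3416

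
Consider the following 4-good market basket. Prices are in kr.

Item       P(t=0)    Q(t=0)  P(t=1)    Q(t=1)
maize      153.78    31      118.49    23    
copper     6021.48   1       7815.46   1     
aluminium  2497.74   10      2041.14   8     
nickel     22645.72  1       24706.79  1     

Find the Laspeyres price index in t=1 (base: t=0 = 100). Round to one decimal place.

96.9

Laspeyres price index uses base-period quantities as weights.
ΣP(t=1)·Q(t=0) = 118.49×31 + 7815.46×1 + 2041.14×10 + 24706.79×1 = 3673.19 + 7815.46 + 20411.4 + 24706.79 = 56606.84
ΣP(t=0)·Q(t=0) = 153.78×31 + 6021.48×1 + 2497.74×10 + 22645.72×1 = 4767.18 + 6021.48 + 24977.4 + 22645.72 = 58411.78
Index = 56606.84 / 58411.78 × 100 = 96.9100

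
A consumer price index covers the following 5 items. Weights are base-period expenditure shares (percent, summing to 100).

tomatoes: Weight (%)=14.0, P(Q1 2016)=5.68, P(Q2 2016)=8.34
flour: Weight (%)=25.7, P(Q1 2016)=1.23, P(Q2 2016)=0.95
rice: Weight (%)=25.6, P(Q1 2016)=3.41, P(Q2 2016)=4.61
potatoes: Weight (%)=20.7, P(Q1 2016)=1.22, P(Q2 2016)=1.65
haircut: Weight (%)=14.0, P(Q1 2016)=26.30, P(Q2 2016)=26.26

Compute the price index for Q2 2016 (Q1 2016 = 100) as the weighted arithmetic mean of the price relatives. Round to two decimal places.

tomatoes: 14.0 × (8.34/5.68) = 14.0 × 1.468310 = 20.5563
flour: 25.7 × (0.95/1.23) = 25.7 × 0.772358 = 19.8496
rice: 25.6 × (4.61/3.41) = 25.6 × 1.351906 = 34.6088
potatoes: 20.7 × (1.65/1.22) = 20.7 × 1.352459 = 27.9959
haircut: 14.0 × (26.26/26.30) = 14.0 × 0.998479 = 13.9787
Index = Σ wᵢ·(p₁ᵢ/p₀ᵢ) = 20.5563 + 19.8496 + 34.6088 + 27.9959 + 13.9787 = 116.9893

116.99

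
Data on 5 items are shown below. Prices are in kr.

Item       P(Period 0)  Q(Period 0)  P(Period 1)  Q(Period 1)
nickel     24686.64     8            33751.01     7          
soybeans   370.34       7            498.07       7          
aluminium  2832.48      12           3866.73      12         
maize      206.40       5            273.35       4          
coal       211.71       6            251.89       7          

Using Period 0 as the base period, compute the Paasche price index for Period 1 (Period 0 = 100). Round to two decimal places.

Paasche price index uses current-period quantities as weights.
ΣP(Period 1)·Q(Period 1) = 33751.01×7 + 498.07×7 + 3866.73×12 + 273.35×4 + 251.89×7 = 236257.07 + 3486.49 + 46400.76 + 1093.4 + 1763.23 = 289000.95
ΣP(Period 0)·Q(Period 1) = 24686.64×7 + 370.34×7 + 2832.48×12 + 206.40×4 + 211.71×7 = 172806.48 + 2592.38 + 33989.76 + 825.6 + 1481.97 = 211696.19
Index = 289000.95 / 211696.19 × 100 = 136.5168

136.52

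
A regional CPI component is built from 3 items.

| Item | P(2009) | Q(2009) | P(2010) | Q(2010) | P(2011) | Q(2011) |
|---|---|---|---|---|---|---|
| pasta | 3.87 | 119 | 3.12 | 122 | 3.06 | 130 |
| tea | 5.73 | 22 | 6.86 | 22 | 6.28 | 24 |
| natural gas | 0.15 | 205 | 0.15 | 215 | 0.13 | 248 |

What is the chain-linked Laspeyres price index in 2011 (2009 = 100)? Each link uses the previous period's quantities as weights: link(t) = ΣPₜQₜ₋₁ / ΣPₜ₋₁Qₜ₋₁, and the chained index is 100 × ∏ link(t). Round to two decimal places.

85.70

Link 2009→2010:
ΣP(2010)Q(2009) = 3.12×119 + 6.86×22 + 0.15×205 = 371.28 + 150.92 + 30.75 = 552.95
ΣP(2009)Q(2009) = 3.87×119 + 5.73×22 + 0.15×205 = 460.53 + 126.06 + 30.75 = 617.34
link = 552.95/617.34 = 0.895698
Link 2010→2011:
ΣP(2011)Q(2010) = 3.06×122 + 6.28×22 + 0.13×215 = 373.32 + 138.16 + 27.95 = 539.43
ΣP(2010)Q(2010) = 3.12×122 + 6.86×22 + 0.15×215 = 380.64 + 150.92 + 32.25 = 563.81
link = 539.43/563.81 = 0.956758
Chained index = 100 × 0.895698 × 0.956758 = 85.6966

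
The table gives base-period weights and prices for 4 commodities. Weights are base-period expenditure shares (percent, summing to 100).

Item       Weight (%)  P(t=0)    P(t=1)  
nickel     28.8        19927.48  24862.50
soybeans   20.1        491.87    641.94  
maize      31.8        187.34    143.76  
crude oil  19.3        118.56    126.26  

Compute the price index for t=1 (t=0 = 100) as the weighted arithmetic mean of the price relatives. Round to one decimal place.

107.1

nickel: 28.8 × (24862.50/19927.48) = 28.8 × 1.247649 = 35.9323
soybeans: 20.1 × (641.94/491.87) = 20.1 × 1.305101 = 26.2325
maize: 31.8 × (143.76/187.34) = 31.8 × 0.767375 = 24.4025
crude oil: 19.3 × (126.26/118.56) = 19.3 × 1.064946 = 20.5535
Index = Σ wᵢ·(p₁ᵢ/p₀ᵢ) = 35.9323 + 26.2325 + 24.4025 + 20.5535 = 107.1208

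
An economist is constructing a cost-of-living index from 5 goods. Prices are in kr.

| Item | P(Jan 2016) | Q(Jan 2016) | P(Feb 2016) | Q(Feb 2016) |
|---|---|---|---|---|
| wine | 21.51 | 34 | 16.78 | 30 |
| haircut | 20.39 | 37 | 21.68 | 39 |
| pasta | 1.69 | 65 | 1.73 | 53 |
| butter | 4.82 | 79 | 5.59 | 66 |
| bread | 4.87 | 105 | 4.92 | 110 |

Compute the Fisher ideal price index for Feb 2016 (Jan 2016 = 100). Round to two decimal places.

98.41

Laspeyres component (base-period weights):
ΣP(Feb 2016)Q(Jan 2016) = 16.78×34 + 21.68×37 + 1.73×65 + 5.59×79 + 4.92×105 = 570.52 + 802.16 + 112.45 + 441.61 + 516.6 = 2443.34
ΣP(Jan 2016)Q(Jan 2016) = 21.51×34 + 20.39×37 + 1.69×65 + 4.82×79 + 4.87×105 = 731.34 + 754.43 + 109.85 + 380.78 + 511.35 = 2487.75
L = 2443.34 / 2487.75 × 100 = 98.2149
Paasche component (current-period weights):
ΣP(Feb 2016)Q(Feb 2016) = 16.78×30 + 21.68×39 + 1.73×53 + 5.59×66 + 4.92×110 = 503.4 + 845.52 + 91.69 + 368.94 + 541.2 = 2350.75
ΣP(Jan 2016)Q(Feb 2016) = 21.51×30 + 20.39×39 + 1.69×53 + 4.82×66 + 4.87×110 = 645.3 + 795.21 + 89.57 + 318.12 + 535.7 = 2383.9
P = 2350.75 / 2383.9 × 100 = 98.6094
Fisher = √(L × P) = √(98.2149 × 98.6094) = 98.4119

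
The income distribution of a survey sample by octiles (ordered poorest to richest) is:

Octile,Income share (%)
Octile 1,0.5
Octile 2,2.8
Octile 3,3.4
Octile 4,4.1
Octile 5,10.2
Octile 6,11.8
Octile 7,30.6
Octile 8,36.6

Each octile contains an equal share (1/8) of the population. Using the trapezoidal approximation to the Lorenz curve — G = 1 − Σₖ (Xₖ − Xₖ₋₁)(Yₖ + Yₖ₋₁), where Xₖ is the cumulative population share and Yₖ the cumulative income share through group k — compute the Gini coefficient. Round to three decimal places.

0.529

Cumulative income shares Yₖ: 0.0050, 0.0330, 0.0670, 0.1080, 0.2100, 0.3280, 0.6340, 1.0000
Σ (Xₖ−Xₖ₋₁)(Yₖ+Yₖ₋₁) = (1/8)(0.0050+0.0000) + (1/8)(0.0330+0.0050) + (1/8)(0.0670+0.0330) + (1/8)(0.1080+0.0670) + (1/8)(0.2100+0.1080) + (1/8)(0.3280+0.2100) + (1/8)(0.6340+0.3280) + (1/8)(1.0000+0.6340)
  = 0.0006 + 0.0047 + 0.0125 + 0.0219 + 0.0398 + 0.0673 + 0.1202 + 0.2042 = 0.4713
G = 1 − 0.4713 = 0.5288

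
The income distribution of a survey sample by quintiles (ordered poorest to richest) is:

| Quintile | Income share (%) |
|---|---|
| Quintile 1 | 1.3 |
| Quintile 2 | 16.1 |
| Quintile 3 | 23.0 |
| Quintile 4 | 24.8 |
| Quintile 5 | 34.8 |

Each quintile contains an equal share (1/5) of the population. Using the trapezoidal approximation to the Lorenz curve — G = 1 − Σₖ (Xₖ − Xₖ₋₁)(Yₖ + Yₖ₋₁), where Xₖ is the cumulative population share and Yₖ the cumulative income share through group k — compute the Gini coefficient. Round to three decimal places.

Cumulative income shares Yₖ: 0.0130, 0.1740, 0.4040, 0.6520, 1.0000
Σ (Xₖ−Xₖ₋₁)(Yₖ+Yₖ₋₁) = (1/5)(0.0130+0.0000) + (1/5)(0.1740+0.0130) + (1/5)(0.4040+0.1740) + (1/5)(0.6520+0.4040) + (1/5)(1.0000+0.6520)
  = 0.0026 + 0.0374 + 0.1156 + 0.2112 + 0.3304 = 0.6972
G = 1 − 0.6972 = 0.3028

0.303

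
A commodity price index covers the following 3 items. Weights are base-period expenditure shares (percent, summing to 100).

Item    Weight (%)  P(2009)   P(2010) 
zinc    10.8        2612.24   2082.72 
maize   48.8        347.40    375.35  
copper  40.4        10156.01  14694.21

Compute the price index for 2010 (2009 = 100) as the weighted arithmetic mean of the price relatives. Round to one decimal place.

zinc: 10.8 × (2082.72/2612.24) = 10.8 × 0.797293 = 8.6108
maize: 48.8 × (375.35/347.40) = 48.8 × 1.080455 = 52.7262
copper: 40.4 × (14694.21/10156.01) = 40.4 × 1.446849 = 58.4527
Index = Σ wᵢ·(p₁ᵢ/p₀ᵢ) = 8.6108 + 52.7262 + 58.4527 = 119.7896

119.8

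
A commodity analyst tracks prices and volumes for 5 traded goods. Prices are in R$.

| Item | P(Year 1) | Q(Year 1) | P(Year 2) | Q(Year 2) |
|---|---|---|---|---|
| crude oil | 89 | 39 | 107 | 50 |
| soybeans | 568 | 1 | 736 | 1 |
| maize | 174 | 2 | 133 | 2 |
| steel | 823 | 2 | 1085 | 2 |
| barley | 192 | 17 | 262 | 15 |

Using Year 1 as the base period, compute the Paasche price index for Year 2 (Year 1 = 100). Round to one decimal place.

Paasche price index uses current-period quantities as weights.
ΣP(Year 2)·Q(Year 2) = 107×50 + 736×1 + 133×2 + 1085×2 + 262×15 = 5350 + 736 + 266 + 2170 + 3930 = 12452
ΣP(Year 1)·Q(Year 2) = 89×50 + 568×1 + 174×2 + 823×2 + 192×15 = 4450 + 568 + 348 + 1646 + 2880 = 9892
Index = 12452 / 9892 × 100 = 125.8795

125.9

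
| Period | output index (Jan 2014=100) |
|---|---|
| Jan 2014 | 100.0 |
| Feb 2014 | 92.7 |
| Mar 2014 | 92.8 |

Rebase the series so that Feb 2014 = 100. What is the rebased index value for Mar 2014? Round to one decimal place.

Rebased(Mar 2014) = 92.8 / 92.7 × 100 = 100.1079

100.1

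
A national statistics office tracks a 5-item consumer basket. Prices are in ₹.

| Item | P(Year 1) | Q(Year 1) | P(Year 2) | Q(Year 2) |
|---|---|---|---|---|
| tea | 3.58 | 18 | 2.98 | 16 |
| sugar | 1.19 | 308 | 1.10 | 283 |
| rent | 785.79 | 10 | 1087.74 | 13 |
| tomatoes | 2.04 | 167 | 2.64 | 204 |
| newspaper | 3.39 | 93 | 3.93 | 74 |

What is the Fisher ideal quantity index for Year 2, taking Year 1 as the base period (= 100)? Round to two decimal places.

Laspeyres component (base-period weights):
ΣP(Year 1)Q(Year 2) = 3.58×16 + 1.19×283 + 785.79×13 + 2.04×204 + 3.39×74 = 57.28 + 336.77 + 10215.27 + 416.16 + 250.86 = 11276.34
ΣP(Year 1)Q(Year 1) = 3.58×18 + 1.19×308 + 785.79×10 + 2.04×167 + 3.39×93 = 64.44 + 366.52 + 7857.9 + 340.68 + 315.27 = 8944.81
L = 11276.34 / 8944.81 × 100 = 126.0657
Paasche component (current-period weights):
ΣP(Year 2)Q(Year 2) = 2.98×16 + 1.10×283 + 1087.74×13 + 2.64×204 + 3.93×74 = 47.68 + 311.3 + 14140.62 + 538.56 + 290.82 = 15328.98
ΣP(Year 2)Q(Year 1) = 2.98×18 + 1.10×308 + 1087.74×10 + 2.64×167 + 3.93×93 = 53.64 + 338.8 + 10877.4 + 440.88 + 365.49 = 12076.21
P = 15328.98 / 12076.21 × 100 = 126.9354
Fisher = √(L × P) = √(126.0657 × 126.9354) = 126.4998

126.50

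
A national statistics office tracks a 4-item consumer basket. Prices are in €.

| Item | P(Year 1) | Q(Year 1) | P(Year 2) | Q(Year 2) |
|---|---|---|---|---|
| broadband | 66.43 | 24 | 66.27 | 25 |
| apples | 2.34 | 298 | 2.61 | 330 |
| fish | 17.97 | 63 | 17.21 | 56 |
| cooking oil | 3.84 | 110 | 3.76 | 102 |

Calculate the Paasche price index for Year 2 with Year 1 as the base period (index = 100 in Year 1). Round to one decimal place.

100.9

Paasche price index uses current-period quantities as weights.
ΣP(Year 2)·Q(Year 2) = 66.27×25 + 2.61×330 + 17.21×56 + 3.76×102 = 1656.75 + 861.3 + 963.76 + 383.52 = 3865.33
ΣP(Year 1)·Q(Year 2) = 66.43×25 + 2.34×330 + 17.97×56 + 3.84×102 = 1660.75 + 772.2 + 1006.32 + 391.68 = 3830.95
Index = 3865.33 / 3830.95 × 100 = 100.8974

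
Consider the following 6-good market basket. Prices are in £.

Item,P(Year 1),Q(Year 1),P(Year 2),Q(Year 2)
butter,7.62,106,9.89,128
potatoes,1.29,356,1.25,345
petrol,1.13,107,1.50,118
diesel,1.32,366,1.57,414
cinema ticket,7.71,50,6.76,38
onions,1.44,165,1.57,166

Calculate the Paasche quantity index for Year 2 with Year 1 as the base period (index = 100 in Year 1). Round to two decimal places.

107.65

Paasche quantity index uses current-period prices as weights.
ΣP(Year 2)·Q(Year 2) = 9.89×128 + 1.25×345 + 1.50×118 + 1.57×414 + 6.76×38 + 1.57×166 = 1265.92 + 431.25 + 177 + 649.98 + 256.88 + 260.62 = 3041.65
ΣP(Year 2)·Q(Year 1) = 9.89×106 + 1.25×356 + 1.50×107 + 1.57×366 + 6.76×50 + 1.57×165 = 1048.34 + 445 + 160.5 + 574.62 + 338 + 259.05 = 2825.51
Index = 3041.65 / 2825.51 × 100 = 107.6496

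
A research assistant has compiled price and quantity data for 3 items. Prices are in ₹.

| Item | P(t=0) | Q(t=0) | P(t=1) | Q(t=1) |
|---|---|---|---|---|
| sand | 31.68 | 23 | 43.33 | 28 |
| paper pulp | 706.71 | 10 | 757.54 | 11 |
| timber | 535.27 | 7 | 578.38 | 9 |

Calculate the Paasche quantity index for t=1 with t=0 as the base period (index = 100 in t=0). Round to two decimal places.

116.88

Paasche quantity index uses current-period prices as weights.
ΣP(t=1)·Q(t=1) = 43.33×28 + 757.54×11 + 578.38×9 = 1213.24 + 8332.94 + 5205.42 = 14751.6
ΣP(t=1)·Q(t=0) = 43.33×23 + 757.54×10 + 578.38×7 = 996.59 + 7575.4 + 4048.66 = 12620.65
Index = 14751.6 / 12620.65 × 100 = 116.8846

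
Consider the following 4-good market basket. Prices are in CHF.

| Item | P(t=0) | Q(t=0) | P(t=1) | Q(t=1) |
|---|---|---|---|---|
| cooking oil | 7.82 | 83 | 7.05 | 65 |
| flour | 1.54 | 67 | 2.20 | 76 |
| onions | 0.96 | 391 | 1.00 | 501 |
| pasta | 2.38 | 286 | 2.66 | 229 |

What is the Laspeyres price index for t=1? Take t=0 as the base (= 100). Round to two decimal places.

Laspeyres price index uses base-period quantities as weights.
ΣP(t=1)·Q(t=0) = 7.05×83 + 2.20×67 + 1.00×391 + 2.66×286 = 585.15 + 147.4 + 391 + 760.76 = 1884.31
ΣP(t=0)·Q(t=0) = 7.82×83 + 1.54×67 + 0.96×391 + 2.38×286 = 649.06 + 103.18 + 375.36 + 680.68 = 1808.28
Index = 1884.31 / 1808.28 × 100 = 104.2045

104.20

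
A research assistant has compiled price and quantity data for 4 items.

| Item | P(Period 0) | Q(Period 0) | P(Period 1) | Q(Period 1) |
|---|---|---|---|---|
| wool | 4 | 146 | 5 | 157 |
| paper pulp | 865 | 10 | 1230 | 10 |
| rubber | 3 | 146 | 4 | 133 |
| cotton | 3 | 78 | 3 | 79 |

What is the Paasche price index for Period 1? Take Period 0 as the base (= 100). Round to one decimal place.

139.7

Paasche price index uses current-period quantities as weights.
ΣP(Period 1)·Q(Period 1) = 5×157 + 1230×10 + 4×133 + 3×79 = 785 + 12300 + 532 + 237 = 13854
ΣP(Period 0)·Q(Period 1) = 4×157 + 865×10 + 3×133 + 3×79 = 628 + 8650 + 399 + 237 = 9914
Index = 13854 / 9914 × 100 = 139.7418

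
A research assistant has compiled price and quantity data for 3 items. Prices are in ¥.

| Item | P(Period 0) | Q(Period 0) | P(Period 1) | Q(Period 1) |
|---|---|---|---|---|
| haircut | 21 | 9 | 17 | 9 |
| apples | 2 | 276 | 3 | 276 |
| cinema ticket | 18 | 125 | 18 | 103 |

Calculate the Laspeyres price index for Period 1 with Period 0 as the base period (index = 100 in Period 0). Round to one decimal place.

Laspeyres price index uses base-period quantities as weights.
ΣP(Period 1)·Q(Period 0) = 17×9 + 3×276 + 18×125 = 153 + 828 + 2250 = 3231
ΣP(Period 0)·Q(Period 0) = 21×9 + 2×276 + 18×125 = 189 + 552 + 2250 = 2991
Index = 3231 / 2991 × 100 = 108.0241

108.0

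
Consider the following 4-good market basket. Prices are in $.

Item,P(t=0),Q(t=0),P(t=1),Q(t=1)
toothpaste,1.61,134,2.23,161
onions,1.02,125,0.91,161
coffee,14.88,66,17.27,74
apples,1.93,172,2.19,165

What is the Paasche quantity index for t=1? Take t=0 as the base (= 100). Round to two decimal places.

111.19

Paasche quantity index uses current-period prices as weights.
ΣP(t=1)·Q(t=1) = 2.23×161 + 0.91×161 + 17.27×74 + 2.19×165 = 359.03 + 146.51 + 1277.98 + 361.35 = 2144.87
ΣP(t=1)·Q(t=0) = 2.23×134 + 0.91×125 + 17.27×66 + 2.19×172 = 298.82 + 113.75 + 1139.82 + 376.68 = 1929.07
Index = 2144.87 / 1929.07 × 100 = 111.1867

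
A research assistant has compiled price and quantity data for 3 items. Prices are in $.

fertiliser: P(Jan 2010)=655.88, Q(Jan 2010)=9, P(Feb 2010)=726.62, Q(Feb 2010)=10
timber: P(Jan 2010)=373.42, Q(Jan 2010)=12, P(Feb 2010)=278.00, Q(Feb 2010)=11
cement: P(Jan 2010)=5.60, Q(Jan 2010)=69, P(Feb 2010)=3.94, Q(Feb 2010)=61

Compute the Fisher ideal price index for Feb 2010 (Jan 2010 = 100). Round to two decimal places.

95.09

Laspeyres component (base-period weights):
ΣP(Feb 2010)Q(Jan 2010) = 726.62×9 + 278.00×12 + 3.94×69 = 6539.58 + 3336 + 271.86 = 10147.44
ΣP(Jan 2010)Q(Jan 2010) = 655.88×9 + 373.42×12 + 5.60×69 = 5902.92 + 4481.04 + 386.4 = 10770.36
L = 10147.44 / 10770.36 × 100 = 94.2163
Paasche component (current-period weights):
ΣP(Feb 2010)Q(Feb 2010) = 726.62×10 + 278.00×11 + 3.94×61 = 7266.2 + 3058 + 240.34 = 10564.54
ΣP(Jan 2010)Q(Feb 2010) = 655.88×10 + 373.42×11 + 5.60×61 = 6558.8 + 4107.62 + 341.6 = 11008.02
P = 10564.54 / 11008.02 × 100 = 95.9713
Fisher = √(L × P) = √(94.2163 × 95.9713) = 95.0898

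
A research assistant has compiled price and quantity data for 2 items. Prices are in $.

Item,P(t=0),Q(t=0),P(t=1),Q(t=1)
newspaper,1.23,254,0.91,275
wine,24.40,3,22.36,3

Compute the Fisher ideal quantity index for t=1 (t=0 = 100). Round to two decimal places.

Laspeyres component (base-period weights):
ΣP(t=0)Q(t=1) = 1.23×275 + 24.40×3 = 338.25 + 73.2 = 411.45
ΣP(t=0)Q(t=0) = 1.23×254 + 24.40×3 = 312.42 + 73.2 = 385.62
L = 411.45 / 385.62 × 100 = 106.6983
Paasche component (current-period weights):
ΣP(t=1)Q(t=1) = 0.91×275 + 22.36×3 = 250.25 + 67.08 = 317.33
ΣP(t=1)Q(t=0) = 0.91×254 + 22.36×3 = 231.14 + 67.08 = 298.22
P = 317.33 / 298.22 × 100 = 106.4080
Fisher = √(L × P) = √(106.6983 × 106.4080) = 106.5531

106.55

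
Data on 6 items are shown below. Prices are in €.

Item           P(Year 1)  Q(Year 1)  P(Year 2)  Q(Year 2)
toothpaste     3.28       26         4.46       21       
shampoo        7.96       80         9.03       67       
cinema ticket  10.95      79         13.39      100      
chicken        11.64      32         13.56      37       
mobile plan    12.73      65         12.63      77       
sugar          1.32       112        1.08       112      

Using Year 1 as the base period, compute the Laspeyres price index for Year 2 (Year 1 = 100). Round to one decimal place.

Laspeyres price index uses base-period quantities as weights.
ΣP(Year 2)·Q(Year 1) = 4.46×26 + 9.03×80 + 13.39×79 + 13.56×32 + 12.63×65 + 1.08×112 = 115.96 + 722.4 + 1057.81 + 433.92 + 820.95 + 120.96 = 3272
ΣP(Year 1)·Q(Year 1) = 3.28×26 + 7.96×80 + 10.95×79 + 11.64×32 + 12.73×65 + 1.32×112 = 85.28 + 636.8 + 865.05 + 372.48 + 827.45 + 147.84 = 2934.9
Index = 3272 / 2934.9 × 100 = 111.4859

111.5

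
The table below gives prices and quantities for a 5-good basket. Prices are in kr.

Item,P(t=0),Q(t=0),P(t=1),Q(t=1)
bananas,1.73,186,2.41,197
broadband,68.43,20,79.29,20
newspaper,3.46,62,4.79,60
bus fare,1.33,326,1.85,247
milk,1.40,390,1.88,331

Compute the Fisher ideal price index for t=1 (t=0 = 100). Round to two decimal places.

Laspeyres component (base-period weights):
ΣP(t=1)Q(t=0) = 2.41×186 + 79.29×20 + 4.79×62 + 1.85×326 + 1.88×390 = 448.26 + 1585.8 + 296.98 + 603.1 + 733.2 = 3667.34
ΣP(t=0)Q(t=0) = 1.73×186 + 68.43×20 + 3.46×62 + 1.33×326 + 1.40×390 = 321.78 + 1368.6 + 214.52 + 433.58 + 546 = 2884.48
L = 3667.34 / 2884.48 × 100 = 127.1404
Paasche component (current-period weights):
ΣP(t=1)Q(t=1) = 2.41×197 + 79.29×20 + 4.79×60 + 1.85×247 + 1.88×331 = 474.77 + 1585.8 + 287.4 + 456.95 + 622.28 = 3427.2
ΣP(t=0)Q(t=1) = 1.73×197 + 68.43×20 + 3.46×60 + 1.33×247 + 1.40×331 = 340.81 + 1368.6 + 207.6 + 328.51 + 463.4 = 2708.92
P = 3427.2 / 2708.92 × 100 = 126.5154
Fisher = √(L × P) = √(127.1404 × 126.5154) = 126.8275

126.83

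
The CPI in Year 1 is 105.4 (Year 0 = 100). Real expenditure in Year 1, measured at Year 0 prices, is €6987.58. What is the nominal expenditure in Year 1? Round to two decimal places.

7364.91

Nominal = Real × (Index/100) = 6987.58 × (105.4/100)
        = 6987.58 × 1.054 = 7364.9093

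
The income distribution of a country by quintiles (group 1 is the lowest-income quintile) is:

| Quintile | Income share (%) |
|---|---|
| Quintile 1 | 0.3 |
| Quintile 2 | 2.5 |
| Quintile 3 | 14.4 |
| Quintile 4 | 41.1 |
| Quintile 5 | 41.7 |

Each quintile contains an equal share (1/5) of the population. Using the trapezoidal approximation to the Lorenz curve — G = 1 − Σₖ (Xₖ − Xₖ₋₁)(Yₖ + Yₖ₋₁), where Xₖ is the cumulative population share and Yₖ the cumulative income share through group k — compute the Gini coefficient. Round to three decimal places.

Cumulative income shares Yₖ: 0.0030, 0.0280, 0.1720, 0.5830, 1.0000
Σ (Xₖ−Xₖ₋₁)(Yₖ+Yₖ₋₁) = (1/5)(0.0030+0.0000) + (1/5)(0.0280+0.0030) + (1/5)(0.1720+0.0280) + (1/5)(0.5830+0.1720) + (1/5)(1.0000+0.5830)
  = 0.0006 + 0.0062 + 0.0400 + 0.1510 + 0.3166 = 0.5144
G = 1 − 0.5144 = 0.4856

0.486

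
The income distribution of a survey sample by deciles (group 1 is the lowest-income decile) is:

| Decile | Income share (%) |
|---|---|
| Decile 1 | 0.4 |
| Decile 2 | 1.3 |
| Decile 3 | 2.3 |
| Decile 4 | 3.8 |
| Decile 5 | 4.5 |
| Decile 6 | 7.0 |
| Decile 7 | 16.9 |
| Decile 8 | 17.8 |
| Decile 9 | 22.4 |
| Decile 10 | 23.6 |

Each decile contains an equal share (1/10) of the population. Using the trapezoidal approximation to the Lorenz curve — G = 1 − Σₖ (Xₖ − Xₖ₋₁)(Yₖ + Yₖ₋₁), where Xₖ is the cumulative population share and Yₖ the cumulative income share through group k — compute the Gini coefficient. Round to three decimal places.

Cumulative income shares Yₖ: 0.0040, 0.0170, 0.0400, 0.0780, 0.1230, 0.1930, 0.3620, 0.5400, 0.7640, 1.0000
Σ (Xₖ−Xₖ₋₁)(Yₖ+Yₖ₋₁) = (1/10)(0.0040+0.0000) + (1/10)(0.0170+0.0040) + (1/10)(0.0400+0.0170) + (1/10)(0.0780+0.0400) + (1/10)(0.1230+0.0780) + (1/10)(0.1930+0.1230) + (1/10)(0.3620+0.1930) + (1/10)(0.5400+0.3620) + (1/10)(0.7640+0.5400) + (1/10)(1.0000+0.7640)
  = 0.0004 + 0.0021 + 0.0057 + 0.0118 + 0.0201 + 0.0316 + 0.0555 + 0.0902 + 0.1304 + 0.1764 = 0.5242
G = 1 − 0.5242 = 0.4758

0.476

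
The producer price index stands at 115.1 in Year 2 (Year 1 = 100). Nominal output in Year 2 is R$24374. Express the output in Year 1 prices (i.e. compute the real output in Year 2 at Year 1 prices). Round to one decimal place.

Real = Nominal ÷ (Index/100) = 24374 ÷ (115.1/100)
     = 24374 ÷ 1.151 = 21176.3684

21176.4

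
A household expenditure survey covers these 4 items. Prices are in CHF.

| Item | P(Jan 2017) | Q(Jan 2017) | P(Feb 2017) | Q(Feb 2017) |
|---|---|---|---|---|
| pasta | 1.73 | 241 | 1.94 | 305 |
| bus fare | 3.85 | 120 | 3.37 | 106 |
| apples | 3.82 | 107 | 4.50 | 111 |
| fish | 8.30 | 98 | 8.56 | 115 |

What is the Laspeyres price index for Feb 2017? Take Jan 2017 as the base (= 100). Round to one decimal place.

104.3

Laspeyres price index uses base-period quantities as weights.
ΣP(Feb 2017)·Q(Jan 2017) = 1.94×241 + 3.37×120 + 4.50×107 + 8.56×98 = 467.54 + 404.4 + 481.5 + 838.88 = 2192.32
ΣP(Jan 2017)·Q(Jan 2017) = 1.73×241 + 3.85×120 + 3.82×107 + 8.30×98 = 416.93 + 462 + 408.74 + 813.4 = 2101.07
Index = 2192.32 / 2101.07 × 100 = 104.3430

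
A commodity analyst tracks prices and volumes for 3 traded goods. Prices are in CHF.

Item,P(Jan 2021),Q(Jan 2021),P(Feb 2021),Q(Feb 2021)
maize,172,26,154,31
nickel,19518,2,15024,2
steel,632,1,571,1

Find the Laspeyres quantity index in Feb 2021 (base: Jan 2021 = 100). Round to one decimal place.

Laspeyres quantity index uses base-period prices as weights.
ΣP(Jan 2021)·Q(Feb 2021) = 172×31 + 19518×2 + 632×1 = 5332 + 39036 + 632 = 45000
ΣP(Jan 2021)·Q(Jan 2021) = 172×26 + 19518×2 + 632×1 = 4472 + 39036 + 632 = 44140
Index = 45000 / 44140 × 100 = 101.9483

101.9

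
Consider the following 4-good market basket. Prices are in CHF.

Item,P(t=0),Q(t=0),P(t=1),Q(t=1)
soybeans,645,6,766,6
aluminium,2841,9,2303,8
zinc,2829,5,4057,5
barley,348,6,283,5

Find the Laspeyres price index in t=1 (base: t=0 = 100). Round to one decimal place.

103.6

Laspeyres price index uses base-period quantities as weights.
ΣP(t=1)·Q(t=0) = 766×6 + 2303×9 + 4057×5 + 283×6 = 4596 + 20727 + 20285 + 1698 = 47306
ΣP(t=0)·Q(t=0) = 645×6 + 2841×9 + 2829×5 + 348×6 = 3870 + 25569 + 14145 + 2088 = 45672
Index = 47306 / 45672 × 100 = 103.5777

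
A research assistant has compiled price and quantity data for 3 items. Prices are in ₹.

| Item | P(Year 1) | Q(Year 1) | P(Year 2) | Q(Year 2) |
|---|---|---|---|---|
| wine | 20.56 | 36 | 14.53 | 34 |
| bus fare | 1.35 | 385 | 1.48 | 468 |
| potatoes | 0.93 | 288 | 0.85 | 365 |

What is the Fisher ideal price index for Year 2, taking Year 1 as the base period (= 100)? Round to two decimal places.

Laspeyres component (base-period weights):
ΣP(Year 2)Q(Year 1) = 14.53×36 + 1.48×385 + 0.85×288 = 523.08 + 569.8 + 244.8 = 1337.68
ΣP(Year 1)Q(Year 1) = 20.56×36 + 1.35×385 + 0.93×288 = 740.16 + 519.75 + 267.84 = 1527.75
L = 1337.68 / 1527.75 × 100 = 87.5588
Paasche component (current-period weights):
ΣP(Year 2)Q(Year 2) = 14.53×34 + 1.48×468 + 0.85×365 = 494.02 + 692.64 + 310.25 = 1496.91
ΣP(Year 1)Q(Year 2) = 20.56×34 + 1.35×468 + 0.93×365 = 699.04 + 631.8 + 339.45 = 1670.29
P = 1496.91 / 1670.29 × 100 = 89.6198
Fisher = √(L × P) = √(87.5588 × 89.6198) = 88.5833

88.58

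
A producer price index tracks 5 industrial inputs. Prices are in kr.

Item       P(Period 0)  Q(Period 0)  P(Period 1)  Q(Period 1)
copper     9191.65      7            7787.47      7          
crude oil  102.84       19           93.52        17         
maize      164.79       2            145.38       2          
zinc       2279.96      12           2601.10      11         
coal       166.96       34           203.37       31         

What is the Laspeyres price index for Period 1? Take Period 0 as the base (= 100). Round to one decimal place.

Laspeyres price index uses base-period quantities as weights.
ΣP(Period 1)·Q(Period 0) = 7787.47×7 + 93.52×19 + 145.38×2 + 2601.10×12 + 203.37×34 = 54512.29 + 1776.88 + 290.76 + 31213.2 + 6914.58 = 94707.71
ΣP(Period 0)·Q(Period 0) = 9191.65×7 + 102.84×19 + 164.79×2 + 2279.96×12 + 166.96×34 = 64341.55 + 1953.96 + 329.58 + 27359.52 + 5676.64 = 99661.25
Index = 94707.71 / 99661.25 × 100 = 95.0296

95.0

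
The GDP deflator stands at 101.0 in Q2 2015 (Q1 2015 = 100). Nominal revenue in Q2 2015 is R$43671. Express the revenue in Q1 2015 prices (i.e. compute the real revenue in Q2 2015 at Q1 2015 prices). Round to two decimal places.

43238.61

Real = Nominal ÷ (Index/100) = 43671 ÷ (101.0/100)
     = 43671 ÷ 1.010 = 43238.6139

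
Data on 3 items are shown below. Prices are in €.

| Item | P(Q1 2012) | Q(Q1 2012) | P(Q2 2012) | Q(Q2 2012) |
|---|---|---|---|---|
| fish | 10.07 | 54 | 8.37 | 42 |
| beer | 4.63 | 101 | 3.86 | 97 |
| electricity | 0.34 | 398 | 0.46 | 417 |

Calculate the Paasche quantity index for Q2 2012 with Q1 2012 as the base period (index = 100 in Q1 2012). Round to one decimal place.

Paasche quantity index uses current-period prices as weights.
ΣP(Q2 2012)·Q(Q2 2012) = 8.37×42 + 3.86×97 + 0.46×417 = 351.54 + 374.42 + 191.82 = 917.78
ΣP(Q2 2012)·Q(Q1 2012) = 8.37×54 + 3.86×101 + 0.46×398 = 451.98 + 389.86 + 183.08 = 1024.92
Index = 917.78 / 1024.92 × 100 = 89.5465

89.5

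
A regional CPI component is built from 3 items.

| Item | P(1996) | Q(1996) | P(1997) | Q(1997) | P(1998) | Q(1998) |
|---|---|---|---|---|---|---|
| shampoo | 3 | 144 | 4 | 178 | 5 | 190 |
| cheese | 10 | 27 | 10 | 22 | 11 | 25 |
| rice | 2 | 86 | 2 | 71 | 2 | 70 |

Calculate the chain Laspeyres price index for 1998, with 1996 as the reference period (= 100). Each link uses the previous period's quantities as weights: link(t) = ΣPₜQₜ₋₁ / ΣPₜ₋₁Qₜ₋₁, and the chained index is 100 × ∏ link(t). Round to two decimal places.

Link 1996→1997:
ΣP(1997)Q(1996) = 4×144 + 10×27 + 2×86 = 576 + 270 + 172 = 1018
ΣP(1996)Q(1996) = 3×144 + 10×27 + 2×86 = 432 + 270 + 172 = 874
link = 1018/874 = 1.164760
Link 1997→1998:
ΣP(1998)Q(1997) = 5×178 + 11×22 + 2×71 = 890 + 242 + 142 = 1274
ΣP(1997)Q(1997) = 4×178 + 10×22 + 2×71 = 712 + 220 + 142 = 1074
link = 1274/1074 = 1.186220
Chained index = 100 × 1.164760 × 1.186220 = 138.1661

138.17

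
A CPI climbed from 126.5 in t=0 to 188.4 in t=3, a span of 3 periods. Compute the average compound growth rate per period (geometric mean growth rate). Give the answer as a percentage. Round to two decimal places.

14.20%

Growth factor = (188.4/126.5)^(1/3) = (1.489328)^(1/3) = 1.141993
Growth rate = 1.141993 − 1 = 0.141993 = 14.1993%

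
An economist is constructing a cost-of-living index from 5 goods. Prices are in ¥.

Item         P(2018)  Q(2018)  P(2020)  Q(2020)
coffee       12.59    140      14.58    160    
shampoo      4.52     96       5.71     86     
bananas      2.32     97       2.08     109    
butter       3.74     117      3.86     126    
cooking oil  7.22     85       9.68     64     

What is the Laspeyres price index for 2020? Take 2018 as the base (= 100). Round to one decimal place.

Laspeyres price index uses base-period quantities as weights.
ΣP(2020)·Q(2018) = 14.58×140 + 5.71×96 + 2.08×97 + 3.86×117 + 9.68×85 = 2041.2 + 548.16 + 201.76 + 451.62 + 822.8 = 4065.54
ΣP(2018)·Q(2018) = 12.59×140 + 4.52×96 + 2.32×97 + 3.74×117 + 7.22×85 = 1762.6 + 433.92 + 225.04 + 437.58 + 613.7 = 3472.84
Index = 4065.54 / 3472.84 × 100 = 117.0667

117.1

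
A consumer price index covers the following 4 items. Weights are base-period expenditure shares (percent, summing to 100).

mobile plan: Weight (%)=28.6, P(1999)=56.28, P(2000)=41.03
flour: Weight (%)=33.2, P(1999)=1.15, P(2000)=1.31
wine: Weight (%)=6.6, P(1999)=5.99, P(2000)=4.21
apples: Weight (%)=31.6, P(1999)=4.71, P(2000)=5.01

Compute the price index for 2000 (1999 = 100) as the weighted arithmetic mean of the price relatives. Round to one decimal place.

96.9

mobile plan: 28.6 × (41.03/56.28) = 28.6 × 0.729033 = 20.8504
flour: 33.2 × (1.31/1.15) = 33.2 × 1.139130 = 37.8191
wine: 6.6 × (4.21/5.99) = 6.6 × 0.702838 = 4.6387
apples: 31.6 × (5.01/4.71) = 31.6 × 1.063694 = 33.6127
Index = Σ wᵢ·(p₁ᵢ/p₀ᵢ) = 20.8504 + 37.8191 + 4.6387 + 33.6127 = 96.9210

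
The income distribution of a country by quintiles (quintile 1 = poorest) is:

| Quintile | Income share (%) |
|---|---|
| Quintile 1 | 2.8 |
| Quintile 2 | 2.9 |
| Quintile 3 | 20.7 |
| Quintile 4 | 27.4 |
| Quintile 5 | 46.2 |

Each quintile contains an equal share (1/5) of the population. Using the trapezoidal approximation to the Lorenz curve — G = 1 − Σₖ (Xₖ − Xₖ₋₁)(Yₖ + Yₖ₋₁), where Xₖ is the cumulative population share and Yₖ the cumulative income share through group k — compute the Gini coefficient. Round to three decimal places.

Cumulative income shares Yₖ: 0.0280, 0.0570, 0.2640, 0.5380, 1.0000
Σ (Xₖ−Xₖ₋₁)(Yₖ+Yₖ₋₁) = (1/5)(0.0280+0.0000) + (1/5)(0.0570+0.0280) + (1/5)(0.2640+0.0570) + (1/5)(0.5380+0.2640) + (1/5)(1.0000+0.5380)
  = 0.0056 + 0.0170 + 0.0642 + 0.1604 + 0.3076 = 0.5548
G = 1 − 0.5548 = 0.4452

0.445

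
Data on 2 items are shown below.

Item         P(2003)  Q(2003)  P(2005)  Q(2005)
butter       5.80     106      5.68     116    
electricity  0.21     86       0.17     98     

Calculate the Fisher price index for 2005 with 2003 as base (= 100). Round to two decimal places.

Laspeyres component (base-period weights):
ΣP(2005)Q(2003) = 5.68×106 + 0.17×86 = 602.08 + 14.62 = 616.7
ΣP(2003)Q(2003) = 5.80×106 + 0.21×86 = 614.8 + 18.06 = 632.86
L = 616.7 / 632.86 × 100 = 97.4465
Paasche component (current-period weights):
ΣP(2005)Q(2005) = 5.68×116 + 0.17×98 = 658.88 + 16.66 = 675.54
ΣP(2003)Q(2005) = 5.80×116 + 0.21×98 = 672.8 + 20.58 = 693.38
P = 675.54 / 693.38 × 100 = 97.4271
Fisher = √(L × P) = √(97.4465 × 97.4271) = 97.4368

97.44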